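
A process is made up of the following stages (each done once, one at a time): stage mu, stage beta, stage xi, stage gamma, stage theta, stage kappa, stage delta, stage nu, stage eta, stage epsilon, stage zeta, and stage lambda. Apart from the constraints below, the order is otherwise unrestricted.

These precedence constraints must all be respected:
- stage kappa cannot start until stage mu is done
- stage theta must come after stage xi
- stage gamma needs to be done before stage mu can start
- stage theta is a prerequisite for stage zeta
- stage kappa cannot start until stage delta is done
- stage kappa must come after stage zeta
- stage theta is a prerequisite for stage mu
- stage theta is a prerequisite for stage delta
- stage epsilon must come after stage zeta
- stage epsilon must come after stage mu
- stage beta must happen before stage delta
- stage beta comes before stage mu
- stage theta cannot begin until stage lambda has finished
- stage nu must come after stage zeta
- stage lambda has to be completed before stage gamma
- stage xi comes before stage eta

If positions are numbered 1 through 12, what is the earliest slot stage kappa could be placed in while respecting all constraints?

Every stage that must precede stage kappa has to come before it. Tracing all chains that end at stage kappa, those stages are: stage mu, stage beta, stage xi, stage gamma, stage theta, stage delta, stage zeta, stage lambda — 8 in total.
With 8 mandatory predecessors, the earliest stage kappa can sit is position 8+1 = 9, and placing just those 8 first achieves it.

9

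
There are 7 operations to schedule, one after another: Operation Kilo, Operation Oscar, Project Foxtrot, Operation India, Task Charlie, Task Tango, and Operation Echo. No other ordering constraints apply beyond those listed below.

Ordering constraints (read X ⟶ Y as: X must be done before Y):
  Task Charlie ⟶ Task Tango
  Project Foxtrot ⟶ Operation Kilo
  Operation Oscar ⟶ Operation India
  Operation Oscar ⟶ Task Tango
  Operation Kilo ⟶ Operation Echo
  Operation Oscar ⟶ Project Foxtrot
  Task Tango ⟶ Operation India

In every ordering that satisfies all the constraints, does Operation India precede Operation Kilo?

No chain of constraints connects Operation India to Operation Kilo in either direction.
There exist valid orderings with Operation Kilo before Operation India, so Operation India is not required to come first.

No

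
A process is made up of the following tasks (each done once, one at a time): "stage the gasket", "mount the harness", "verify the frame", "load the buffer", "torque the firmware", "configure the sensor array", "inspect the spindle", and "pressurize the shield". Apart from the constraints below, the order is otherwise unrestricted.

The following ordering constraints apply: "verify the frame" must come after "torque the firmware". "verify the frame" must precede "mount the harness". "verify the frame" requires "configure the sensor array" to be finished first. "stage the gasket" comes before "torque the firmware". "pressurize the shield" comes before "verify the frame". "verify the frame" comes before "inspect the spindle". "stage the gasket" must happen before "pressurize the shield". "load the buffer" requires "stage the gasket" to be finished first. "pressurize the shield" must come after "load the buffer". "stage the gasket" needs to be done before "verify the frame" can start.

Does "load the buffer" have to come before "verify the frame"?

Yes

Tracing the constraints gives a chain: "load the buffer" → "pressurize the shield" → "verify the frame".
So "load the buffer" must precede "verify the frame" in any valid ordering.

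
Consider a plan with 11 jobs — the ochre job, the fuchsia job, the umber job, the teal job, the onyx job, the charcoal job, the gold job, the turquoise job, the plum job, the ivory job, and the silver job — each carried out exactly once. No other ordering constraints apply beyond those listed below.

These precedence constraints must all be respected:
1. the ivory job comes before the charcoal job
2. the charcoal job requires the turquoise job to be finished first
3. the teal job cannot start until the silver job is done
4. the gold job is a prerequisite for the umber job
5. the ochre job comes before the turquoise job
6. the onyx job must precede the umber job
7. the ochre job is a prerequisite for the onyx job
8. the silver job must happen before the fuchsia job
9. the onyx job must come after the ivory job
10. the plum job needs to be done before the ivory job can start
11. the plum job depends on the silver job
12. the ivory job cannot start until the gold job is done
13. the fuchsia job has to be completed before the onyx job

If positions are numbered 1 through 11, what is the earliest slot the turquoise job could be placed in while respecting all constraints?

2

Working backwards through the constraints from the turquoise job, its only required predecessor is the ochre job.
So at minimum 1 job comes before the turquoise job, putting the turquoise job no earlier than position 2. That position is achievable by scheduling exactly that predecessor first.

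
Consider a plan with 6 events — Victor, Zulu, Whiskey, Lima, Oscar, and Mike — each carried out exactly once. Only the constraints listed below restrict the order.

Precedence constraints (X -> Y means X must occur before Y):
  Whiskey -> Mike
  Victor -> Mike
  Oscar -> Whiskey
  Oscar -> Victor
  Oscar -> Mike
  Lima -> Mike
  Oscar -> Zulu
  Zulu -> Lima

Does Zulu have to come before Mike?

Yes

There is a constraint chain Zulu → Lima → Mike.
That forces Zulu before Mike in every valid schedule.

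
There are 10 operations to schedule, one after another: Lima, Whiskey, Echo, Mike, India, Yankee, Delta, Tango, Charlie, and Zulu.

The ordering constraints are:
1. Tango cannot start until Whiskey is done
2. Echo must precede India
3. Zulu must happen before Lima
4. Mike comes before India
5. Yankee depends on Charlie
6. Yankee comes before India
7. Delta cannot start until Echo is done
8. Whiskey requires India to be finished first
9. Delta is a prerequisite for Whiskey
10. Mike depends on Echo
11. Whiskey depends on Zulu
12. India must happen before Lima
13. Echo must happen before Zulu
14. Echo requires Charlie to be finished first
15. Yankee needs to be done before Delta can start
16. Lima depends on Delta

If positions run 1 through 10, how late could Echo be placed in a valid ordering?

Every operation that must follow Echo has to come after it. Tracing all chains starting from Echo, those operations are: Lima, Whiskey, Mike, India, Delta, Tango, Zulu — 7 in total.
With 7 mandatory successors out of 10 operations total, the latest slot for Echo is 10−7 = 3, and it's reachable by doing all non-successors before Echo.

3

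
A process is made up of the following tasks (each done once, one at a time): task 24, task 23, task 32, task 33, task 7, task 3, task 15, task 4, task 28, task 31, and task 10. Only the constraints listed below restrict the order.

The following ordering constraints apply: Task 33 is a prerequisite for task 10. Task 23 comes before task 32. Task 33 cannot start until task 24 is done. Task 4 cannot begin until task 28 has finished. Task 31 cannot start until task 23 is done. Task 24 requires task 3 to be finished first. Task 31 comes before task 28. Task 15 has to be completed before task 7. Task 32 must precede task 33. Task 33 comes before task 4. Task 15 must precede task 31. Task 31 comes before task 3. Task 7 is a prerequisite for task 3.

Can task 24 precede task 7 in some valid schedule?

No

There is a dependency chain task 7 → task 3 → task 24, so task 24 always comes after task 7.
So no valid ordering can have task 24 before task 7.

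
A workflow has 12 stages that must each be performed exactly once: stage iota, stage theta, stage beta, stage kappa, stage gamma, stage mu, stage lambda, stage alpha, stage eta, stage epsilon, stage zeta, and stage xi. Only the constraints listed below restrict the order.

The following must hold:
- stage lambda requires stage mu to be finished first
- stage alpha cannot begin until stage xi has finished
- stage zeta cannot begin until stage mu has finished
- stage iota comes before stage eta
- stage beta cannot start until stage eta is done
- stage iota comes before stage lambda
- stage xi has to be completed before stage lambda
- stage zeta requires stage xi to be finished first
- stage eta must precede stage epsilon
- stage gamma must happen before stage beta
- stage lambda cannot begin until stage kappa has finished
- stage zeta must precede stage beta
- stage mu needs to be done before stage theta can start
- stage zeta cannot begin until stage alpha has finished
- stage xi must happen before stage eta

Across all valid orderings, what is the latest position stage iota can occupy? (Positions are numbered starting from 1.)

Following every chain forward from stage iota, the stages that must come later are stage beta, stage lambda, stage eta, stage epsilon — 4 of them.
So at least 4 stages follow stage iota, putting stage iota no later than position 8. That position is achievable by scheduling everything else first.

8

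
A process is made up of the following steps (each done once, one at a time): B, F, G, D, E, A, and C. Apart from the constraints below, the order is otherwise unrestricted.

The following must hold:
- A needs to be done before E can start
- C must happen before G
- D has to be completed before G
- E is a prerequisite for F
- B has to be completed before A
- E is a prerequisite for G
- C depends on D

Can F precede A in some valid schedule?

No

Following A → E → F, A must precede F in every valid ordering.
So no valid ordering can have F before A.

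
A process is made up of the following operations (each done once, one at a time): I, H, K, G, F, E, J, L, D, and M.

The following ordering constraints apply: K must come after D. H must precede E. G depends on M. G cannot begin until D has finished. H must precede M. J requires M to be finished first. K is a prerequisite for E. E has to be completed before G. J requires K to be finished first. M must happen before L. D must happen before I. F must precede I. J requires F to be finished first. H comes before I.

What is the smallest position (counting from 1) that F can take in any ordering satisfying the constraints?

No constraint forces any other operation before F, so it can be placed first.

1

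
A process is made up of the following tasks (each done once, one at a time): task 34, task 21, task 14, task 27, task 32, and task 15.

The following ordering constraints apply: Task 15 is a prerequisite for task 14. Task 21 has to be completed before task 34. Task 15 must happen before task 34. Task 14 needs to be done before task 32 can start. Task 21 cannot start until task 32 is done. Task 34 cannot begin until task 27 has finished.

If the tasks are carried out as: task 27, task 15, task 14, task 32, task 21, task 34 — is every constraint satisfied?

Going through the constraints one by one, each required predecessor appears earlier in the sequence than its dependent — e.g. task 27 (position 1) is before task 34 (position 6), as required.

Yes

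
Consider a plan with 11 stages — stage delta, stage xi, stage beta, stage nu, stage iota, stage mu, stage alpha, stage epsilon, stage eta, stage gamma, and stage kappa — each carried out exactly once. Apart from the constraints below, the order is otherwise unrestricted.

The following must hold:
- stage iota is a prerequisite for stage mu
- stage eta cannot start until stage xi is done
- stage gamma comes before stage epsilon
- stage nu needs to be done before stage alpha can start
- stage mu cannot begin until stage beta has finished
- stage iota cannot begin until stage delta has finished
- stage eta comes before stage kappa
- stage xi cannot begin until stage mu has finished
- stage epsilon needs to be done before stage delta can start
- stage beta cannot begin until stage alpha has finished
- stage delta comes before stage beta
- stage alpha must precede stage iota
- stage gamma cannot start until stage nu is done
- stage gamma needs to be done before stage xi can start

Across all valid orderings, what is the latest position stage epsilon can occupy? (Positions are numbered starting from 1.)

Following every chain forward from stage epsilon, the stages that must come later are stage delta, stage xi, stage beta, stage iota, stage mu, stage eta, stage kappa — 7 of them.
So at least 7 stages follow stage epsilon, putting stage epsilon no later than position 4. That position is achievable by scheduling everything else first.

4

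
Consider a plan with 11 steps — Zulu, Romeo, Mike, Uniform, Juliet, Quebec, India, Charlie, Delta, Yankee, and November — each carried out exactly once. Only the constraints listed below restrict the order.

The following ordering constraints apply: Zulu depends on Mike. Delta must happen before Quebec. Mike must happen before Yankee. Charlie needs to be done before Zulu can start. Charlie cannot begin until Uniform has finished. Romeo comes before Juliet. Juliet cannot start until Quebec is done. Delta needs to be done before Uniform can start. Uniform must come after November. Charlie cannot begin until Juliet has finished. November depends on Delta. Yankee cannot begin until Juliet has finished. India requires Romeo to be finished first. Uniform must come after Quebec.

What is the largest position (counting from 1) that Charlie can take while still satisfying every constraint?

10

The only step forced after Charlie (directly or by a chain) is Zulu.
With 1 mandatory successor out of 11 steps total, the latest slot for Charlie is 11−1 = 10, and it's reachable by doing all non-successors before Charlie.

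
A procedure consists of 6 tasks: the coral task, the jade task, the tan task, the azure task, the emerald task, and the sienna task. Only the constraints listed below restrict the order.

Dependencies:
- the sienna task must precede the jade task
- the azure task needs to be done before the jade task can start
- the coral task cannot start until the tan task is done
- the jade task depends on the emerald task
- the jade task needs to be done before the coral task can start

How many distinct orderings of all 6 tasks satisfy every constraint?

30

4 tasks have no prerequisites (the tan task, the azure task, the emerald task, the sienna task), so any of them could come first.
Systematically extending each partial ordering one task at a time and counting, there are 30 complete orderings.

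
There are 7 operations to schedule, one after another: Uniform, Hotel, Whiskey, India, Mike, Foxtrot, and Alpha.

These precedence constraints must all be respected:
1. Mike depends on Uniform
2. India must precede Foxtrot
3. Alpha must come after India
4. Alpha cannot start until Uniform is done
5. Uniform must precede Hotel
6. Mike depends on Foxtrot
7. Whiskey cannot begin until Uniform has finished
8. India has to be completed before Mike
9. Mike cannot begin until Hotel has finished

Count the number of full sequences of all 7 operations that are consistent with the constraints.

118

The operations with no prerequisites are Uniform, India; any of them can be placed first.
Systematically extending each partial ordering one operation at a time and counting, there are 118 complete orderings.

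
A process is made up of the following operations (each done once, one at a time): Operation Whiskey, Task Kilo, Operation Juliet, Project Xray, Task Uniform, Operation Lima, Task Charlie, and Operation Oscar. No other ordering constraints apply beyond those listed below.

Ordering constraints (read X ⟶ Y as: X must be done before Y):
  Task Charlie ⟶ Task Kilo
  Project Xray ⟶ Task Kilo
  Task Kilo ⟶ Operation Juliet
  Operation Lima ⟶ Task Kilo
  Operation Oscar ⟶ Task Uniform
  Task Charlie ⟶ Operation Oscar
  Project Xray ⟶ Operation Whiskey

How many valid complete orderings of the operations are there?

The operations with no prerequisites are Project Xray, Operation Lima, Task Charlie; any of them can be placed first.
Systematically extending each partial ordering one operation at a time and counting, there are 340 complete orderings.

340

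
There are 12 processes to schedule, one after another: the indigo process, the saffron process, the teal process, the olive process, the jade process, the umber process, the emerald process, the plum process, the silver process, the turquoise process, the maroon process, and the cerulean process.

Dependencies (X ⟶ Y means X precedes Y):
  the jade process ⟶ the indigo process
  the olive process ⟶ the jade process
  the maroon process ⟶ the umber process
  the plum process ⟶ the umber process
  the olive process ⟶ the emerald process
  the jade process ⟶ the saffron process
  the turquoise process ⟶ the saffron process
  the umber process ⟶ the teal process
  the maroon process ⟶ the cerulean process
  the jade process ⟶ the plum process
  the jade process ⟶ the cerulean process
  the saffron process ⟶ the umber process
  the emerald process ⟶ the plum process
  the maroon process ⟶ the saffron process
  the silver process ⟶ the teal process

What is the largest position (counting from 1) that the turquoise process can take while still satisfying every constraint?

The processes that are forced after the turquoise process, directly or by a chain of constraints, are the saffron process, the teal process, the umber process. That's 3 processes.
So at least 3 processes follow the turquoise process, putting the turquoise process no later than position 9. That position is achievable by scheduling everything else first.

9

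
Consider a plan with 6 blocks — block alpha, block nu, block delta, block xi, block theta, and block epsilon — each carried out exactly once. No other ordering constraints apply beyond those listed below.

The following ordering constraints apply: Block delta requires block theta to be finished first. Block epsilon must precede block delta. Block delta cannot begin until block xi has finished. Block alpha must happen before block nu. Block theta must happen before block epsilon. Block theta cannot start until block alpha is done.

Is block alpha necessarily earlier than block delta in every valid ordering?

Chaining the stated constraints: block alpha → block theta → block delta.
That forces block alpha before block delta in every valid schedule.

Yes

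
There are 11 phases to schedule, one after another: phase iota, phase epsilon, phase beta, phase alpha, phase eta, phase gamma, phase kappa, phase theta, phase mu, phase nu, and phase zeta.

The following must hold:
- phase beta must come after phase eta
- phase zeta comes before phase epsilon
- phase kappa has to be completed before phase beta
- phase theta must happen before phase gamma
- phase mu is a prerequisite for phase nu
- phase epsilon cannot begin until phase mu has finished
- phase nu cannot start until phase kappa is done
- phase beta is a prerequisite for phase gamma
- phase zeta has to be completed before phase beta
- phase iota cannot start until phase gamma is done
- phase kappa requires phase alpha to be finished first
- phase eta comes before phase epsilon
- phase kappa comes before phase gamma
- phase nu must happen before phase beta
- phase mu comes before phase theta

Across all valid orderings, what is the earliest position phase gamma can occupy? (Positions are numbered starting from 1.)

The phases that are forced before phase gamma, directly or transitively, are phase beta, phase alpha, phase eta, phase kappa, phase theta, phase mu, phase nu, phase zeta. That's 8 phases.
So at minimum 8 phases come before phase gamma, putting phase gamma no earlier than position 9. That position is achievable by scheduling exactly those predecessors first.

9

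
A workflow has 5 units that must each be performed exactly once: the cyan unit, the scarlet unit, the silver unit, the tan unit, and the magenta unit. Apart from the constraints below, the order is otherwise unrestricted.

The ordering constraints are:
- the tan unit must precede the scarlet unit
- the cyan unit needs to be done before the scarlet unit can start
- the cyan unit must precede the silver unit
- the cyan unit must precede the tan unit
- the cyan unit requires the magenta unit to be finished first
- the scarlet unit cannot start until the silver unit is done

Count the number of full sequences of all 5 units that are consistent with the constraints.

The magenta unit is the only unit with nothing required before it, so every ordering starts there.
Counting all ways to extend the partial order to a total order gives 2.

2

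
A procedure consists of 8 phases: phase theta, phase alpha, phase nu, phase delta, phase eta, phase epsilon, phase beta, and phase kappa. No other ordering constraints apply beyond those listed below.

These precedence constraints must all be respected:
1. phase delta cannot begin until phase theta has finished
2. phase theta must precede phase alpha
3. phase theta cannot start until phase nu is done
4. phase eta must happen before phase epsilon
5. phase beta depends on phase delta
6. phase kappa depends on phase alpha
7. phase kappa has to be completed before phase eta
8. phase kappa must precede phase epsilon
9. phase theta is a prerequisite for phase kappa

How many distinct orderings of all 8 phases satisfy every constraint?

Only phase nu has no prerequisites, so it must go first.
Enumerating by repeatedly choosing an available phase (one whose prerequisites are all placed) gives 15 distinct complete orderings.

15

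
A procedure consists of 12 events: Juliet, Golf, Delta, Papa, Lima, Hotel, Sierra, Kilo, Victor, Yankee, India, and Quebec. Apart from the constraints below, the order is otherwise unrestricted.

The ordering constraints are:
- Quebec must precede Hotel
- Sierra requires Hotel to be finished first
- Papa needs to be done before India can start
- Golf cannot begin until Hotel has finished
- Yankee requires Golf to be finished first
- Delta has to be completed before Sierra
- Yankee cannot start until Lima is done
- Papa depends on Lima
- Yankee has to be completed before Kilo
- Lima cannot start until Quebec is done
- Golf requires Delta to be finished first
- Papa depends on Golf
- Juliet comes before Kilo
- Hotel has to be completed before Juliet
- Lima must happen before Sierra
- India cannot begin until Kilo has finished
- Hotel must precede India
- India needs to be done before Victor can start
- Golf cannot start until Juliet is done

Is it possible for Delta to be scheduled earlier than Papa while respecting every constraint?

Yes

Delta is actually forced before Papa by the constraints, so certainly some valid ordering has Delta first.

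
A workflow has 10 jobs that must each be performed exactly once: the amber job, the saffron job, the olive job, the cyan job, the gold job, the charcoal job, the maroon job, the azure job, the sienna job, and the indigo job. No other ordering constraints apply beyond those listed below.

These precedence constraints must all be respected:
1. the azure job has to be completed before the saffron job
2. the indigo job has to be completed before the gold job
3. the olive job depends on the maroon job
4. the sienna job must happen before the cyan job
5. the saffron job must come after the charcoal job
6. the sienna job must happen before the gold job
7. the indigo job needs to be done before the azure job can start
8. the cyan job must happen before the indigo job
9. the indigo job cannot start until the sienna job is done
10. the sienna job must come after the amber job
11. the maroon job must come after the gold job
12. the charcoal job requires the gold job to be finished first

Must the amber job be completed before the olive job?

Yes

Following the dependencies: the amber job → the sienna job → the gold job → the maroon job → the olive job.
Hence the amber job necessarily comes before the olive job.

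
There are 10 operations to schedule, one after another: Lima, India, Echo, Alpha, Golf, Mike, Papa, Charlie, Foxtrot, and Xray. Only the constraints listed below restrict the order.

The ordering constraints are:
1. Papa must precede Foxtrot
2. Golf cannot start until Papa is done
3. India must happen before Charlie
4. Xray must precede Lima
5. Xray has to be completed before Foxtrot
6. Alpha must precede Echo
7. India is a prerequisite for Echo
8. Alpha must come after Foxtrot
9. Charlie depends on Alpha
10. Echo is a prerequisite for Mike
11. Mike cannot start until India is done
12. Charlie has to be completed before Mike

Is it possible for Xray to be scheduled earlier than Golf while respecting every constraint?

The constraints leave Xray and Golf unordered relative to each other; nothing requires Golf earlier.
That means at least one valid schedule has Xray before Golf.

Yes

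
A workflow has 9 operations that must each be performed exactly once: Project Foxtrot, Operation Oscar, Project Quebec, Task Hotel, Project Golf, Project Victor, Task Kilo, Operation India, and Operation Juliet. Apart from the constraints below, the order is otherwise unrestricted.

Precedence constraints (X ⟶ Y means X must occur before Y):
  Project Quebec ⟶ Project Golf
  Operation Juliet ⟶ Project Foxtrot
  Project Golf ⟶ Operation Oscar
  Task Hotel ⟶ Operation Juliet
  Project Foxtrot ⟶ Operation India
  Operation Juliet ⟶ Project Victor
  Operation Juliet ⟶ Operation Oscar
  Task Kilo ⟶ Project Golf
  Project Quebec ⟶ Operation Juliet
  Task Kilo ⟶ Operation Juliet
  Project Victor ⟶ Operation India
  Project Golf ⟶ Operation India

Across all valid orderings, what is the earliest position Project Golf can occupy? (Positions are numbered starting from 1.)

3

The operations that are forced before Project Golf, directly or transitively, are Project Quebec, Task Kilo. That's 2 operations.
So at minimum 2 operations come before Project Golf, putting Project Golf no earlier than position 3. That position is achievable by scheduling exactly those predecessors first.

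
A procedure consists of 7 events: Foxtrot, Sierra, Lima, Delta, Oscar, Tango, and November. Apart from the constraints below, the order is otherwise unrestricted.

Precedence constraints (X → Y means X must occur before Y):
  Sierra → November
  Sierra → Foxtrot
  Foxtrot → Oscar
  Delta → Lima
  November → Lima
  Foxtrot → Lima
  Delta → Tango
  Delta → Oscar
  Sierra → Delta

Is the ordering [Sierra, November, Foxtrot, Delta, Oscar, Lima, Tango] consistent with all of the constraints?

Going through the constraints one by one, each required predecessor appears earlier in the sequence than its dependent — e.g. November (position 2) is before Lima (position 6), as required.

Yes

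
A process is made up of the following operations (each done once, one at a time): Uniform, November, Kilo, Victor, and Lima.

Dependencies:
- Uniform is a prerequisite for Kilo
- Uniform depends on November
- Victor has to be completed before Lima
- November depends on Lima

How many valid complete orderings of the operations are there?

Only Victor has no prerequisites, so it must go first.
Continuing from there, at each step only one operation has all its prerequisites placed, so the ordering is fully determined — there is exactly 1.

1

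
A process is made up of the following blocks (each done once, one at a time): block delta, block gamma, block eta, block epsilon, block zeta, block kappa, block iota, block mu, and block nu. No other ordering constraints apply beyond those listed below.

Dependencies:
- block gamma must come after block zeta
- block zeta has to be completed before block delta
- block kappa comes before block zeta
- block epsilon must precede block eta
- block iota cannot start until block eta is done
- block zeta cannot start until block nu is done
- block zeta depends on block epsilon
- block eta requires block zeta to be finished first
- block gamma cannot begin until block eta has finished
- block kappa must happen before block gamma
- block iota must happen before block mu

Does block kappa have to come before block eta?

Yes

Chaining the stated constraints: block kappa → block zeta → block eta.
That forces block kappa before block eta in every valid schedule.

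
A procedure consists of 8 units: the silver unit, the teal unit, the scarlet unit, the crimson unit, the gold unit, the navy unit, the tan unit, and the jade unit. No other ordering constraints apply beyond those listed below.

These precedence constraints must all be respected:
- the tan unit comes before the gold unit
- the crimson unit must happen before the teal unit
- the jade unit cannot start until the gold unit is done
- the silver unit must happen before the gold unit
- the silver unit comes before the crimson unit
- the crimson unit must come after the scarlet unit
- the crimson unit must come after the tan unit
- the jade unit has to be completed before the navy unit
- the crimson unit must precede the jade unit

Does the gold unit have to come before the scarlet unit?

No

The gold unit and the scarlet unit are not related by any chain of constraints.
So the gold unit can come before the scarlet unit or after — it is not forced.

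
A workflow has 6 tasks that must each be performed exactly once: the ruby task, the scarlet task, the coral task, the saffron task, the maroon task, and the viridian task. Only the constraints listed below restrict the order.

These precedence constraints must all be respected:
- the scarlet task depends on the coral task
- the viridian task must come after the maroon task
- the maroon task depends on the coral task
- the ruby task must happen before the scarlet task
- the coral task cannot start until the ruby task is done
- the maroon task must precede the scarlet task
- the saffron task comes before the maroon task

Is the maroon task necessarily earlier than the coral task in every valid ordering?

No

The constraints actually force the coral task before the maroon task (via the coral task → the maroon task), not the other way around.
So the maroon task does not have to come before the coral task — it cannot.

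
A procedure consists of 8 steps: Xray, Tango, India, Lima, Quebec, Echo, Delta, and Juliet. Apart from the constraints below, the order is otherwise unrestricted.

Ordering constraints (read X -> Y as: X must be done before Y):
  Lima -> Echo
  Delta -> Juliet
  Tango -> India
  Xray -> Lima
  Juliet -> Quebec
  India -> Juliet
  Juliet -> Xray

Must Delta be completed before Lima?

Chaining the stated constraints: Delta → Juliet → Xray → Lima.
So Delta must precede Lima in any valid ordering.

Yes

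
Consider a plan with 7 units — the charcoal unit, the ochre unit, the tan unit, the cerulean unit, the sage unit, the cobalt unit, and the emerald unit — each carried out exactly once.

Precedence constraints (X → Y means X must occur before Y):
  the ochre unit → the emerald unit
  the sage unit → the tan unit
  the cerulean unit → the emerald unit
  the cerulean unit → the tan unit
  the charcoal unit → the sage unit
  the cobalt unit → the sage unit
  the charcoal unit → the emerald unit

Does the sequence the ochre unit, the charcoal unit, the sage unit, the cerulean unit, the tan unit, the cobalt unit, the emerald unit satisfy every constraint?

No

Here the cobalt unit comes after the sage unit.
That contradicts the constraint that the cobalt unit must precede the sage unit.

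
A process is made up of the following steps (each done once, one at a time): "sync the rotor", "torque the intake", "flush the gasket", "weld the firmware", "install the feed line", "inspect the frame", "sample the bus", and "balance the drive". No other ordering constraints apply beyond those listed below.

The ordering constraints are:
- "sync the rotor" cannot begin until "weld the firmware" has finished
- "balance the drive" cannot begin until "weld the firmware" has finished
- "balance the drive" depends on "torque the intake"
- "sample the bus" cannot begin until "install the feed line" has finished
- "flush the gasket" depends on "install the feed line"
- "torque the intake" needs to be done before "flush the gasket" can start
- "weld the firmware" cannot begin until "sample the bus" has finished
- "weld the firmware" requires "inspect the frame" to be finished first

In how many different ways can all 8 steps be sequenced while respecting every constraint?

146

The steps with no prerequisites are "torque the intake", "install the feed line", "inspect the frame"; any of them can be placed first.
Systematically extending each partial ordering one step at a time and counting, there are 146 complete orderings.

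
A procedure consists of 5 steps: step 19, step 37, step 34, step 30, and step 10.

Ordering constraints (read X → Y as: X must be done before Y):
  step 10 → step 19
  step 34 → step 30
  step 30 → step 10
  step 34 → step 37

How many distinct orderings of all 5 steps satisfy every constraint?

Step 34 is the only step with nothing required before it, so every ordering starts there.
Counting all ways to extend the partial order to a total order gives 4.

4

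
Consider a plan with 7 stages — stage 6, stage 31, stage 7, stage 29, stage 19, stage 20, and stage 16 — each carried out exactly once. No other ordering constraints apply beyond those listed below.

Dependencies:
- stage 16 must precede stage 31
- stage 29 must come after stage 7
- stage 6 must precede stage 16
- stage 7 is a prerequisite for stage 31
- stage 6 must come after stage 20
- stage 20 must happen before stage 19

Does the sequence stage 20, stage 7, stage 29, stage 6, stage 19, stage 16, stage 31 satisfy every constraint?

Checking each listed constraint against this order: for instance, stage 7 is in position 2 and stage 31 in position 7, so that constraint holds — and the remaining constraints check out the same way.

Yes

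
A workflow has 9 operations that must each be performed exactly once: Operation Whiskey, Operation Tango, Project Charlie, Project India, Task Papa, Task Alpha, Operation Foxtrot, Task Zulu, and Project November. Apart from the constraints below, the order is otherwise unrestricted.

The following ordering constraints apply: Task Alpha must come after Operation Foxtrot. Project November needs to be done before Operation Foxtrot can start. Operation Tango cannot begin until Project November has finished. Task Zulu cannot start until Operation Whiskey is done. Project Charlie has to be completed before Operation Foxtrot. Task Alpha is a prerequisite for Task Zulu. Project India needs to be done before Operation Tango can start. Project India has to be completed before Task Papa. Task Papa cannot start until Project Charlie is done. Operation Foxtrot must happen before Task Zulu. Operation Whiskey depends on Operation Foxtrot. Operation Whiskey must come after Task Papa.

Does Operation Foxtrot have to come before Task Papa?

No

No chain of constraints connects Operation Foxtrot to Task Papa in either direction.
So Operation Foxtrot can come before Task Papa or after — it is not forced.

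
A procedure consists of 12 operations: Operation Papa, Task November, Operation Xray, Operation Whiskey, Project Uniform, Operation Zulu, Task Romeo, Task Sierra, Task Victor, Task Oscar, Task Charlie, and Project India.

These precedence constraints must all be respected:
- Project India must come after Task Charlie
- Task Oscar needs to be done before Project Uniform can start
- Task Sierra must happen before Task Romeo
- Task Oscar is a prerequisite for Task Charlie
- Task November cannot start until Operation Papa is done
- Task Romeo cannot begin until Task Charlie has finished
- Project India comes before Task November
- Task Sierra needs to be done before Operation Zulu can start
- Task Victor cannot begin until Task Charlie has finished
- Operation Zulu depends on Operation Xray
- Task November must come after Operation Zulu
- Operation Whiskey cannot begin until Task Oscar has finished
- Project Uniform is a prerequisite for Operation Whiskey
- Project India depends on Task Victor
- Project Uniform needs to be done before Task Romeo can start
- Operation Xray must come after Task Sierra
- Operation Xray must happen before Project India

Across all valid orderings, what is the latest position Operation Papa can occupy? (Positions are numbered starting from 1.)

11

Following the constraints forward from Operation Papa, its only required successor is Task November.
So at least 1 operation follows Operation Papa, putting Operation Papa no later than position 11. That position is achievable by scheduling everything else first.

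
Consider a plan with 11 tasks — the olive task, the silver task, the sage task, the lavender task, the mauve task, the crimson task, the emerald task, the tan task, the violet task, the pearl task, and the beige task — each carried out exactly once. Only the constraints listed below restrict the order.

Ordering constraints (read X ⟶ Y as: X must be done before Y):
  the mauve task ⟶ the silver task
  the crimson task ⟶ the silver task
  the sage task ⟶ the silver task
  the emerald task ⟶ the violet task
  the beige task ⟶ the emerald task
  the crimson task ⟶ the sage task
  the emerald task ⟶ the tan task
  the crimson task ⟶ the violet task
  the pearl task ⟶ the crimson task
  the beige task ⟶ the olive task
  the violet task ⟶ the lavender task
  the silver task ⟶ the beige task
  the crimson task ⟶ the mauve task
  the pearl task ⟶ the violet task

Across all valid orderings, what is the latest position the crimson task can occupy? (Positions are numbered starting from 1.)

2

Following every chain forward from the crimson task, the tasks that must come later are the olive task, the silver task, the sage task, the lavender task, the mauve task, the emerald task, the tan task, the violet task, the beige task — 9 of them.
So at least 9 tasks follow the crimson task, putting the crimson task no later than position 2. That position is achievable by scheduling everything else first.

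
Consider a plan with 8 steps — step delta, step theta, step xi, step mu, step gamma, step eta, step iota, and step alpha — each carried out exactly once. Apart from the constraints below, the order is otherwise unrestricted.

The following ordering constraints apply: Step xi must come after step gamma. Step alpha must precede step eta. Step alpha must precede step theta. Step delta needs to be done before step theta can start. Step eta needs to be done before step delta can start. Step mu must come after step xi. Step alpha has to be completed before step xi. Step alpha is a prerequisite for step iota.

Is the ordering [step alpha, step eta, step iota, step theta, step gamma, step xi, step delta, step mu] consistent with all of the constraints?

No

The sequence places step theta ahead of step delta.
But one of the constraints requires step delta before step theta, so this ordering violates it.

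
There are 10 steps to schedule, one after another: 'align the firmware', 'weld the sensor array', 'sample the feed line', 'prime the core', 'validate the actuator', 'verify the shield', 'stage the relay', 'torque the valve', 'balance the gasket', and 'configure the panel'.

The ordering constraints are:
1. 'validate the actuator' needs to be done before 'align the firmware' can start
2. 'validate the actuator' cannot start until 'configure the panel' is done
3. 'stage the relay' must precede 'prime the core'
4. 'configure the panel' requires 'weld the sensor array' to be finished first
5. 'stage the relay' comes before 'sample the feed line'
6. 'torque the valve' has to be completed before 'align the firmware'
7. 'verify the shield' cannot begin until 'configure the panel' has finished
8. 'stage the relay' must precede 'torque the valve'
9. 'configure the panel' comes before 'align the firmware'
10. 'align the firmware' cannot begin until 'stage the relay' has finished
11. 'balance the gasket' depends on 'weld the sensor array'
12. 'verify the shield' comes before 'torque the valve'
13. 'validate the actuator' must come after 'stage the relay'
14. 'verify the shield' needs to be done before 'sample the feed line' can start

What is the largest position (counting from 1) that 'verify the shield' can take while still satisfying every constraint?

The steps that are forced after 'verify the shield', directly or by a chain of constraints, are 'align the firmware', 'sample the feed line', 'torque the valve'. That's 3 steps.
So at least 3 steps follow 'verify the shield', putting 'verify the shield' no later than position 7. That position is achievable by scheduling everything else first.

7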